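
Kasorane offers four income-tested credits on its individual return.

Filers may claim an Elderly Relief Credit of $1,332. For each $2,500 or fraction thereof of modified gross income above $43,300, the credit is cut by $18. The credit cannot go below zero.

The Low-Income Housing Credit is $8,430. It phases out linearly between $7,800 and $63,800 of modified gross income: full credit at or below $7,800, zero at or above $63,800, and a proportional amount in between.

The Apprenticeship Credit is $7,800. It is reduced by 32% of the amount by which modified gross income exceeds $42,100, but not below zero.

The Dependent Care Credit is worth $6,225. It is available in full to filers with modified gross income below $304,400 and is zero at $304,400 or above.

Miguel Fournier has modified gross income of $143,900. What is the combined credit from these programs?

$6,819

Elderly Relief Credit: income exceeds $43,300 by $100,600, which is 41 full-or-partial $2,500 increments; reduction = 41 × $18 = $738, leaving $594.
Low-Income Housing Credit: $143,900 is at or above $63,800, so the credit is $0.
Apprenticeship Credit: 32% of the $101,800 excess over $42,100 is $32,576 ≥ base, so the credit is $0.
Dependent Care Credit: $143,900 is below the $304,400 cutoff, so the full $6,225 applies.
Total: $594 + $0 + $0 + $6,225 = $6,819.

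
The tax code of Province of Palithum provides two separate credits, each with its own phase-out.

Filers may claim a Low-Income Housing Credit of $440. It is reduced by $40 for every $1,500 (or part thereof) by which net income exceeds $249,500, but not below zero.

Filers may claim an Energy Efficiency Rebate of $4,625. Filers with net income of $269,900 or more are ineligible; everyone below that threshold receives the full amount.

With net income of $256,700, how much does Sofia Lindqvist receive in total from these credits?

$4,865

Low-Income Housing Credit: income exceeds $249,500 by $7,200, which is 5 full-or-partial $1,500 increments; reduction = 5 × $40 = $200, leaving $240.
Energy Efficiency Rebate: $256,700 is below the $269,900 cutoff, so the full $4,625 applies.
Total: $240 + $4,625 = $4,865.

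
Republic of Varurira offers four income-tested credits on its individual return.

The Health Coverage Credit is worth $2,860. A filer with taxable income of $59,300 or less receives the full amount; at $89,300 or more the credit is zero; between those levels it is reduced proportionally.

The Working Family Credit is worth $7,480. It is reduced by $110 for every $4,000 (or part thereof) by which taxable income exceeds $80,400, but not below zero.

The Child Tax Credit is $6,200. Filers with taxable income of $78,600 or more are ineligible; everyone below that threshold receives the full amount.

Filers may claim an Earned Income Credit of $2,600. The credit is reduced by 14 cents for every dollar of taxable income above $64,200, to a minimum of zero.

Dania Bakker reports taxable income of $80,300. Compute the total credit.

$8,684

Health Coverage Credit: $80,300 is $21,000 into a $30,000 phase-out range, leaving 9,000/30,000 of the credit: $2,860 × 9,000/30,000 = $858.
Working Family Credit: $80,300 is at or below the $80,400 threshold, so the full $7,480 applies.
Child Tax Credit: $80,300 meets or exceeds the $78,600 cutoff, so the credit is $0.
Earned Income Credit: 14% of the $16,100 excess over $64,200 is $2,254; credit = $2,600 − $2,254 = $346.
Total: $858 + $7,480 + $0 + $346 = $8,684.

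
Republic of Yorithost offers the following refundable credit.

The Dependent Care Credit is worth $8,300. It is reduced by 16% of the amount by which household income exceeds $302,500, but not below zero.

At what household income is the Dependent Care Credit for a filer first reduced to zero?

$354,375

The credit falls by 16% of each dollar above $302,500, so it reaches zero when the excess is $8,300 / 16% = $51,875: income = $302,500 + $51,875 = $354,375.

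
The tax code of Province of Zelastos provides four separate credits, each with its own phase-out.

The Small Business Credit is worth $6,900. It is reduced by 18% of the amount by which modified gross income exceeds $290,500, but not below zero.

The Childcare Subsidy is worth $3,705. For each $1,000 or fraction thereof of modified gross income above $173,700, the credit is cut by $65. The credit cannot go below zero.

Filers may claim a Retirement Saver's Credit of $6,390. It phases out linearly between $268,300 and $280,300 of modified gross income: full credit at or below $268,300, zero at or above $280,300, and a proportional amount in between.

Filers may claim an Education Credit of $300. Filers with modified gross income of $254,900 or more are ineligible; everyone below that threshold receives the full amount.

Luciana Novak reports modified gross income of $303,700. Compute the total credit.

Small Business Credit: 18% of the $13,200 excess over $290,500 is $2,376; credit = $6,900 − $2,376 = $4,524.
Childcare Subsidy: income exceeds $173,700 by $130,000 → 130 increments × $65 = $8,450 ≥ base, so the credit is $0.
Retirement Saver's Credit: $303,700 is at or above $280,300, so the credit is $0.
Education Credit: $303,700 meets or exceeds the $254,900 cutoff, so the credit is $0.
Total: $4,524 + $0 + $0 + $0 = $4,524.

$4,524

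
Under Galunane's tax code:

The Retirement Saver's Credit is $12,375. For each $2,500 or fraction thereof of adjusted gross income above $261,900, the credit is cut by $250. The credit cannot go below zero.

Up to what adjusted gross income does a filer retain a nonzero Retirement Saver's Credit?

$384,400

After 49 increments the reduction is 49 × $250 = $12,250, leaving $125; one more increment wipes it out. Increment 49 ends at excess 49 × $2,500 = $122,500, so the highest qualifying income is $261,900 + $122,500 = $384,400.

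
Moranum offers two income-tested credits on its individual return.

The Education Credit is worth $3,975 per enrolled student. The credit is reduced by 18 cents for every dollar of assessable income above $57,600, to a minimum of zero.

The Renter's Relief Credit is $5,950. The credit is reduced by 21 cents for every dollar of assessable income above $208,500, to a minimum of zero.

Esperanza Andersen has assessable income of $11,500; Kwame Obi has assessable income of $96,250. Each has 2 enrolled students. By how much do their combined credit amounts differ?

Esperanza ($11,500): Education Credit: base = 2 × $3,975 = $7,950. $11,500 is at or below the $57,600 threshold, so the full $7,950 applies. Renter's Relief Credit: $11,500 is at or below the $208,500 threshold, so the full $5,950 applies. total $7,950 + $5,950 = $13,900
Kwame ($96,250): Education Credit: base = 2 × $3,975 = $7,950. 18% of the $38,650 excess over $57,600 is $6,957; credit = $7,950 − $6,957 = $993. Renter's Relief Credit: $96,250 is at or below the $208,500 threshold, so the full $5,950 applies. total $993 + $5,950 = $6,943
Difference: |$13,900 − $6,943| = $6,957.

$6,957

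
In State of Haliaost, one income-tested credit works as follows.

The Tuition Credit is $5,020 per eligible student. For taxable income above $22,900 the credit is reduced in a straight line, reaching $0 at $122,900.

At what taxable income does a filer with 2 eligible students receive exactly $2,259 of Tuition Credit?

$100,400

Full credit = 2 × $5,020 = $10,040.
$2,259 is 2,259/10,040 of the full $10,040, so 7,781/10,040 of the $100,000 range has been used: income = $22,900 + $100,000 × 7,781/10,040 = $100,400.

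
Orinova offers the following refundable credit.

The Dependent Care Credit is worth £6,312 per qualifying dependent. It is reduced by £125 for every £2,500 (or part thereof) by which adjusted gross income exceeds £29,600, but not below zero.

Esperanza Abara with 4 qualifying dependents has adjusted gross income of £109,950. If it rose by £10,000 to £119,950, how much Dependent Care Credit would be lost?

£500

At £109,950 — base = 4 × £6,312 = £25,248. income exceeds £29,600 by £80,350, which is 33 full-or-partial £2,500 increments; reduction = 33 × £125 = £4,125, leaving £21,123.
At £119,950 — base = 4 × £6,312 = £25,248. income exceeds £29,600 by £90,350, which is 37 full-or-partial £2,500 increments; reduction = 37 × £125 = £4,625, leaving £20,623.
Lost: £21,123 − £20,623 = £500.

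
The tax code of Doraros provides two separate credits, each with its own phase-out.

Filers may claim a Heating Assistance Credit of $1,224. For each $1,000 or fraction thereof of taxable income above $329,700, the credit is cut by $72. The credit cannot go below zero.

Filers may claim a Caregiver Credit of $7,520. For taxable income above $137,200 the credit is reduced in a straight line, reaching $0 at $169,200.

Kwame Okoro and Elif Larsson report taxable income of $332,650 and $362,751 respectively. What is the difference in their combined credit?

$1,008

Kwame ($332,650): Heating Assistance Credit: income exceeds $329,700 by $2,950, which is 3 full-or-partial $1,000 increments; reduction = 3 × $72 = $216, leaving $1,008. Caregiver Credit: $332,650 is at or above $169,200, so the credit is $0. total $1,008 + $0 = $1,008
Elif ($362,751): Heating Assistance Credit: income exceeds $329,700 by $33,051 → 34 increments × $72 = $2,448 ≥ base, so the credit is $0. Caregiver Credit: $362,751 is at or above $169,200, so the credit is $0. total $0 + $0 = $0
Difference: |$1,008 − $0| = $1,008.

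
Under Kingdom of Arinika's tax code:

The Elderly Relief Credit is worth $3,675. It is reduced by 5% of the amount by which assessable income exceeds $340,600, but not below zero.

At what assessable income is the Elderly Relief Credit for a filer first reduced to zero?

$414,100

The credit falls by 5% of each dollar above $340,600, so it reaches zero when the excess is $3,675 / 5% = $73,500: income = $340,600 + $73,500 = $414,100.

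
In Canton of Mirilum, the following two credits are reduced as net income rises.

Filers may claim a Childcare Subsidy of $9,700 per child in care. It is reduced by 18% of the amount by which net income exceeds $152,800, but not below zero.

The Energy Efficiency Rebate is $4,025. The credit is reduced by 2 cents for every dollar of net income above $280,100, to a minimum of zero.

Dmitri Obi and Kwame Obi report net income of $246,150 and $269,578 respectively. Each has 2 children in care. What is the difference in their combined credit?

$2,597

Dmitri ($246,150): Childcare Subsidy: base = 2 × $9,700 = $19,400. 18% of the $93,350 excess over $152,800 is $16,803; credit = $19,400 − $16,803 = $2,597. Energy Efficiency Rebate: $246,150 is at or below the $280,100 threshold, so the full $4,025 applies. total $2,597 + $4,025 = $6,622
Kwame ($269,578): Childcare Subsidy: base = 2 × $9,700 = $19,400. 18% of the $116,778 excess over $152,800 is $21,020.04 ≥ base, so the credit is $0. Energy Efficiency Rebate: $269,578 is at or below the $280,100 threshold, so the full $4,025 applies. total $0 + $4,025 = $4,025
Difference: |$6,622 − $4,025| = $2,597.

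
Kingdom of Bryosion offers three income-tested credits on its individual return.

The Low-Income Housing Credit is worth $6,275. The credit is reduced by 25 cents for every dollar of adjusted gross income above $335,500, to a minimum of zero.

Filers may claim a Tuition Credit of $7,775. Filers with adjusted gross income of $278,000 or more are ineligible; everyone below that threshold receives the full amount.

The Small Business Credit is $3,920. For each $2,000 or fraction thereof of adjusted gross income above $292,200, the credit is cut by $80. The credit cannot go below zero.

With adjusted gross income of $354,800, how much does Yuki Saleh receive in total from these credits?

Low-Income Housing Credit: 25% of the $19,300 excess over $335,500 is $4,825; credit = $6,275 − $4,825 = $1,450.
Tuition Credit: $354,800 meets or exceeds the $278,000 cutoff, so the credit is $0.
Small Business Credit: income exceeds $292,200 by $62,600, which is 32 full-or-partial $2,000 increments; reduction = 32 × $80 = $2,560, leaving $1,360.
Total: $1,450 + $0 + $1,360 = $2,810.

$2,810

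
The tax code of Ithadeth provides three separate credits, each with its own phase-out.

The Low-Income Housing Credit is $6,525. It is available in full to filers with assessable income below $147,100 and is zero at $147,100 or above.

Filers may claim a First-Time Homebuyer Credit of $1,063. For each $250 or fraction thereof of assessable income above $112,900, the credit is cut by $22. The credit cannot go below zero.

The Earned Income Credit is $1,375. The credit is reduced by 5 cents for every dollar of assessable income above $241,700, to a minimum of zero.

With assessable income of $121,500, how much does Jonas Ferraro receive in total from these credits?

$8,193

Low-Income Housing Credit: $121,500 is below the $147,100 cutoff, so the full $6,525 applies.
First-Time Homebuyer Credit: income exceeds $112,900 by $8,600, which is 35 full-or-partial $250 increments; reduction = 35 × $22 = $770, leaving $293.
Earned Income Credit: $121,500 is at or below the $241,700 threshold, so the full $1,375 applies.
Total: $6,525 + $293 + $1,375 = $8,193.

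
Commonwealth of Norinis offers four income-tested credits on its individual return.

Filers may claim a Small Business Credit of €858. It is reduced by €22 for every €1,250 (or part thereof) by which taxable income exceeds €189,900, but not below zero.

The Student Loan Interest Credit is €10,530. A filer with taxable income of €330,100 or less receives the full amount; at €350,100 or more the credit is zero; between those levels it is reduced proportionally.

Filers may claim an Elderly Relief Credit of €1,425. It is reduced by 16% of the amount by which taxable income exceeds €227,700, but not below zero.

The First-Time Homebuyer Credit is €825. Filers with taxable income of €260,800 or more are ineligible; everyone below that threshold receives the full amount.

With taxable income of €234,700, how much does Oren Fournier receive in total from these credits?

€11,726

Small Business Credit: income exceeds €189,900 by €44,800, which is 36 full-or-partial €1,250 increments; reduction = 36 × €22 = €792, leaving €66.
Student Loan Interest Credit: €234,700 is at or below the €330,100 threshold, so the full €10,530 applies.
Elderly Relief Credit: 16% of the €7,000 excess over €227,700 is €1,120; credit = €1,425 − €1,120 = €305.
First-Time Homebuyer Credit: €234,700 is below the €260,800 cutoff, so the full €825 applies.
Total: €66 + €10,530 + €305 + €825 = €11,726.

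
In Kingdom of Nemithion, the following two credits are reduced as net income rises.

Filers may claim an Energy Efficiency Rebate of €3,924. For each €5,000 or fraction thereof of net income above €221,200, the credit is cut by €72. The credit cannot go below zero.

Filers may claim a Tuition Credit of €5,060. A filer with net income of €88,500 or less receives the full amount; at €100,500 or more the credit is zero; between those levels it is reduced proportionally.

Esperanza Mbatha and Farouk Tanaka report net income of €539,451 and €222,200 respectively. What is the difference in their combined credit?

Esperanza (€539,451): Energy Efficiency Rebate: income exceeds €221,200 by €318,251 → 64 increments × €72 = €4,608 ≥ base, so the credit is €0. Tuition Credit: €539,451 is at or above €100,500, so the credit is €0. total €0 + €0 = €0
Farouk (€222,200): Energy Efficiency Rebate: income exceeds €221,200 by €1,000, which is 1 full-or-partial €5,000 increment; reduction = 1 × €72 = €72, leaving €3,852. Tuition Credit: €222,200 is at or above €100,500, so the credit is €0. total €3,852 + €0 = €3,852
Difference: |€0 − €3,852| = €3,852.

€3,852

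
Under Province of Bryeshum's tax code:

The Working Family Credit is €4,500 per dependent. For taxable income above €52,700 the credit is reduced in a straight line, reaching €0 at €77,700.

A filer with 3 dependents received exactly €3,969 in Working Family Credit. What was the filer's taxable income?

Full credit = 3 × €4,500 = €13,500.
€3,969 is 3,969/13,500 of the full €13,500, so 9,531/13,500 of the €25,000 range has been used: income = €52,700 + €25,000 × 9,531/13,500 = €70,350.

€70,350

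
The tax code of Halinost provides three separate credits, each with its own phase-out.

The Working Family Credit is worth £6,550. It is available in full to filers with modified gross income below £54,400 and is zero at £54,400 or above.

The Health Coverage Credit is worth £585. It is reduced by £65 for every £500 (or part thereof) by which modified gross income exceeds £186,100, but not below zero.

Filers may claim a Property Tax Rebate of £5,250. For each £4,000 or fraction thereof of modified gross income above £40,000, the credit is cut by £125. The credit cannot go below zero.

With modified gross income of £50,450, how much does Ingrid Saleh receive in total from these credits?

Working Family Credit: £50,450 is below the £54,400 cutoff, so the full £6,550 applies.
Health Coverage Credit: £50,450 is at or below the £186,100 threshold, so the full £585 applies.
Property Tax Rebate: income exceeds £40,000 by £10,450, which is 3 full-or-partial £4,000 increments; reduction = 3 × £125 = £375, leaving £4,875.
Total: £6,550 + £585 + £4,875 = £12,010.

£12,010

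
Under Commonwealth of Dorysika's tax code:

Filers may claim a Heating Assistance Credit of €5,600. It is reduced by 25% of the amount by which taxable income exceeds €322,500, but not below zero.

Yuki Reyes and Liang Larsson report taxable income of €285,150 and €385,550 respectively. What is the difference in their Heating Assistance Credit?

Yuki (€285,150): Heating Assistance Credit: €285,150 is at or below the €322,500 threshold, so the full €5,600 applies.
Liang (€385,550): Heating Assistance Credit: 25% of the €63,050 excess over €322,500 is €15,762.50 ≥ base, so the credit is €0.
Difference: |€5,600 − €0| = €5,600.

€5,600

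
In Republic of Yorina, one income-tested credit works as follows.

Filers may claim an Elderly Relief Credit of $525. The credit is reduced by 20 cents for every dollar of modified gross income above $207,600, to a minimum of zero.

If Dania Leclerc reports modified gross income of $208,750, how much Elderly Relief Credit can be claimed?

Elderly Relief Credit: 20% of the $1,150 excess over $207,600 is $230; credit = $525 − $230 = $295.

$295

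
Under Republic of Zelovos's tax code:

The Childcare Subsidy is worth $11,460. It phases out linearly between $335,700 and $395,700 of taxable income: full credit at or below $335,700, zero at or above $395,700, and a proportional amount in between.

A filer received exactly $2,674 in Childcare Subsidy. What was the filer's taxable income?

$2,674 is 2,674/11,460 of the full $11,460, so 8,786/11,460 of the $60,000 range has been used: income = $335,700 + $60,000 × 8,786/11,460 = $381,700.

$381,700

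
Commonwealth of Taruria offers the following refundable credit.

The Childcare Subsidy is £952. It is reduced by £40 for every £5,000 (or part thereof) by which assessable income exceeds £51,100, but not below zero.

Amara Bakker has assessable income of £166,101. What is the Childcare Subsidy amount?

£0

Childcare Subsidy: income exceeds £51,100 by £115,001 → 24 increments × £40 = £960 ≥ base, so the credit is £0.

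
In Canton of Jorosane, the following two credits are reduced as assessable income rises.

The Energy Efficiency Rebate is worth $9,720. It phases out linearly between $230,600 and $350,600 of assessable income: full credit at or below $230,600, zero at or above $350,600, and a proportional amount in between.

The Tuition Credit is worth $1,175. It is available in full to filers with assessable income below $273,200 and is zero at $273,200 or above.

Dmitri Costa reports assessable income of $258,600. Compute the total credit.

Energy Efficiency Rebate: $258,600 is $28,000 into a $120,000 phase-out range, leaving 92,000/120,000 of the credit: $9,720 × 92,000/120,000 = $7,452.
Tuition Credit: $258,600 is below the $273,200 cutoff, so the full $1,175 applies.
Total: $7,452 + $1,175 = $8,627.

$8,627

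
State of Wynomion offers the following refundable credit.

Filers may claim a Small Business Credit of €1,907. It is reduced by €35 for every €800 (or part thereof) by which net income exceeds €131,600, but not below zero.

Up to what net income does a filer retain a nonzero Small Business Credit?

€174,800

After 54 increments the reduction is 54 × €35 = €1,890, leaving €17; one more increment wipes it out. Increment 54 ends at excess 54 × €800 = €43,200, so the highest qualifying income is €131,600 + €43,200 = €174,800.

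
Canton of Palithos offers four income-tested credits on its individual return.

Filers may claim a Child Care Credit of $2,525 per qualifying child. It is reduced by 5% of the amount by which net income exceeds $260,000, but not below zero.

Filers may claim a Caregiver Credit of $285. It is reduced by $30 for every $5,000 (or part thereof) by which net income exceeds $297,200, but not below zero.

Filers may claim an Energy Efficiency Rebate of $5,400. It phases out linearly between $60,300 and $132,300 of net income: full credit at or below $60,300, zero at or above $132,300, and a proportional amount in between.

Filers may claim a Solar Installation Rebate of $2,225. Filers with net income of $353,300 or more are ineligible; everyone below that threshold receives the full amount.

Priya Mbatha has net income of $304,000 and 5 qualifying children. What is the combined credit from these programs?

Child Care Credit: base = 5 × $2,525 = $12,625. 5% of the $44,000 excess over $260,000 is $2,200; credit = $12,625 − $2,200 = $10,425.
Caregiver Credit: income exceeds $297,200 by $6,800, which is 2 full-or-partial $5,000 increments; reduction = 2 × $30 = $60, leaving $225.
Energy Efficiency Rebate: $304,000 is at or above $132,300, so the credit is $0.
Solar Installation Rebate: $304,000 is below the $353,300 cutoff, so the full $2,225 applies.
Total: $10,425 + $225 + $0 + $2,225 = $12,875.

$12,875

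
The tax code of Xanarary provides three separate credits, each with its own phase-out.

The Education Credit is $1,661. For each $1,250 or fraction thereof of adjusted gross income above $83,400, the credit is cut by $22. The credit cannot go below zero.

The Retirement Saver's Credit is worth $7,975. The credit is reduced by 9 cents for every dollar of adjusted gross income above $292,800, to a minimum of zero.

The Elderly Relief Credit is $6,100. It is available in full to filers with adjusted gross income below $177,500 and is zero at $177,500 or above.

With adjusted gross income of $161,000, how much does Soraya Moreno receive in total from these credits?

Education Credit: income exceeds $83,400 by $77,600, which is 63 full-or-partial $1,250 increments; reduction = 63 × $22 = $1,386, leaving $275.
Retirement Saver's Credit: $161,000 is at or below the $292,800 threshold, so the full $7,975 applies.
Elderly Relief Credit: $161,000 is below the $177,500 cutoff, so the full $6,100 applies.
Total: $275 + $7,975 + $6,100 = $14,350.

$14,350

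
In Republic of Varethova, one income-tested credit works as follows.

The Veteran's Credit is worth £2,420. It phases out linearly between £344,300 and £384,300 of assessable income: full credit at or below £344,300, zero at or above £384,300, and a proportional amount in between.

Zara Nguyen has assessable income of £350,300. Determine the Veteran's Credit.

£2,057

Veteran's Credit: £350,300 is £6,000 into a £40,000 phase-out range, leaving 34,000/40,000 of the credit: £2,420 × 34,000/40,000 = £2,057.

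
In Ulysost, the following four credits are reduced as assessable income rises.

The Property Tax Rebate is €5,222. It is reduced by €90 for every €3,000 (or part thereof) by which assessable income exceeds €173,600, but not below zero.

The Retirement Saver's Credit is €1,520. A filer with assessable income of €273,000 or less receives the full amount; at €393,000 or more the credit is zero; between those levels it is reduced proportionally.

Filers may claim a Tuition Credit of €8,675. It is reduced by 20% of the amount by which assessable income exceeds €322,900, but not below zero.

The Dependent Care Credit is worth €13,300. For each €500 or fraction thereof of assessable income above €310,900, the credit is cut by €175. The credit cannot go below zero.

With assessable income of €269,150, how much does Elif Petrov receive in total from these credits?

Property Tax Rebate: income exceeds €173,600 by €95,550, which is 32 full-or-partial €3,000 increments; reduction = 32 × €90 = €2,880, leaving €2,342.
Retirement Saver's Credit: €269,150 is at or below the €273,000 threshold, so the full €1,520 applies.
Tuition Credit: €269,150 is at or below the €322,900 threshold, so the full €8,675 applies.
Dependent Care Credit: €269,150 is at or below the €310,900 threshold, so the full €13,300 applies.
Total: €2,342 + €1,520 + €8,675 + €13,300 = €25,837.

€25,837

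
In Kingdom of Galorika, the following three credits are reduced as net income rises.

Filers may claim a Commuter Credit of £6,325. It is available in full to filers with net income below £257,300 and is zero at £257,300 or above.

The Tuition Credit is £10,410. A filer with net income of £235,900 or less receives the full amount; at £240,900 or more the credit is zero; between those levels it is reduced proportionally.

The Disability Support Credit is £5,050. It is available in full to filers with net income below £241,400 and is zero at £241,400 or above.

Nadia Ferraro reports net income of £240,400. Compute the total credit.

Commuter Credit: £240,400 is below the £257,300 cutoff, so the full £6,325 applies.
Tuition Credit: £240,400 is £4,500 into a £5,000 phase-out range, leaving 500/5,000 of the credit: £10,410 × 500/5,000 = £1,041.
Disability Support Credit: £240,400 is below the £241,400 cutoff, so the full £5,050 applies.
Total: £6,325 + £1,041 + £5,050 = £12,416.

£12,416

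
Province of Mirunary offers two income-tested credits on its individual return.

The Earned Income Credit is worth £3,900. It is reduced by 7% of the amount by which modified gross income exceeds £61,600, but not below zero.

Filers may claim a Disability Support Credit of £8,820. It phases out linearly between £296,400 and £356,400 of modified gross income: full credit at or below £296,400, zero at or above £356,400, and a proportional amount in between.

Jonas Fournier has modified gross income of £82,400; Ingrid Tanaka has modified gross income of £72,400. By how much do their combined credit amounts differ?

Jonas (£82,400): Earned Income Credit: 7% of the £20,800 excess over £61,600 is £1,456; credit = £3,900 − £1,456 = £2,444. Disability Support Credit: £82,400 is at or below the £296,400 threshold, so the full £8,820 applies. total £2,444 + £8,820 = £11,264
Ingrid (£72,400): Earned Income Credit: 7% of the £10,800 excess over £61,600 is £756; credit = £3,900 − £756 = £3,144. Disability Support Credit: £72,400 is at or below the £296,400 threshold, so the full £8,820 applies. total £3,144 + £8,820 = £11,964
Difference: |£11,264 − £11,964| = £700.

£700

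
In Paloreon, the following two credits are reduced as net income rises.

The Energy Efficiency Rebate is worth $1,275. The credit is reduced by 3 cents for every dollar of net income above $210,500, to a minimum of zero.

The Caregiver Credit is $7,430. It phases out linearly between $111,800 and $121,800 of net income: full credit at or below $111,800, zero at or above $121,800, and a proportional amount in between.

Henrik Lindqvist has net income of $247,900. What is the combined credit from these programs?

$153

Energy Efficiency Rebate: 3% of the $37,400 excess over $210,500 is $1,122; credit = $1,275 − $1,122 = $153.
Caregiver Credit: $247,900 is at or above $121,800, so the credit is $0.
Total: $153 + $0 = $153.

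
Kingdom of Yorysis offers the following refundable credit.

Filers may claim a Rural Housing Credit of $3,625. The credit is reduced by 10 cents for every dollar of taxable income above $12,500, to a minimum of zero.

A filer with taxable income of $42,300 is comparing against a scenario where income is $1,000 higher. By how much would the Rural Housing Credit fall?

$100

At $42,300 — 10% of the $29,800 excess over $12,500 is $2,980; credit = $3,625 − $2,980 = $645.
At $43,300 — 10% of the $30,800 excess over $12,500 is $3,080; credit = $3,625 − $3,080 = $545.
Lost: $645 − $545 = $100.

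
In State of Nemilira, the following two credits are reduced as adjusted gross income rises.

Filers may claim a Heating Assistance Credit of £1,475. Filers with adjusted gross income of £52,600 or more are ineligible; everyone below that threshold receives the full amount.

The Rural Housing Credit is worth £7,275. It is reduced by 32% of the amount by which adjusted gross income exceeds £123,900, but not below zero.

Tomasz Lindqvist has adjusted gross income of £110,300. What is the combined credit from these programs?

Heating Assistance Credit: £110,300 meets or exceeds the £52,600 cutoff, so the credit is £0.
Rural Housing Credit: £110,300 is at or below the £123,900 threshold, so the full £7,275 applies.
Total: £0 + £7,275 = £7,275.

£7,275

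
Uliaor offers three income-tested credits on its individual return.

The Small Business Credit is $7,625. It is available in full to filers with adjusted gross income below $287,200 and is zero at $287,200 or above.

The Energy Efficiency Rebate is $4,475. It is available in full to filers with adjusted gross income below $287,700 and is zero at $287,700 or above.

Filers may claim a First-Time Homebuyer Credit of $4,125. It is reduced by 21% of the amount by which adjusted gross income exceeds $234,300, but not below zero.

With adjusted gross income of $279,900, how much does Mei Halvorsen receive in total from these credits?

$12,100

Small Business Credit: $279,900 is below the $287,200 cutoff, so the full $7,625 applies.
Energy Efficiency Rebate: $279,900 is below the $287,700 cutoff, so the full $4,475 applies.
First-Time Homebuyer Credit: 21% of the $45,600 excess over $234,300 is $9,576 ≥ base, so the credit is $0.
Total: $7,625 + $4,475 + $0 = $12,100.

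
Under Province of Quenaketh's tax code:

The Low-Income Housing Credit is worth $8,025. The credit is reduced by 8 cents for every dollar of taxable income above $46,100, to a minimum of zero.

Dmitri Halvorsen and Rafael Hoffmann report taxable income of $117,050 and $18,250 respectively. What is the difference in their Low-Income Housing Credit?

Dmitri ($117,050): Low-Income Housing Credit: 8% of the $70,950 excess over $46,100 is $5,676; credit = $8,025 − $5,676 = $2,349.
Rafael ($18,250): Low-Income Housing Credit: $18,250 is at or below the $46,100 threshold, so the full $8,025 applies.
Difference: |$2,349 − $8,025| = $5,676.

$5,676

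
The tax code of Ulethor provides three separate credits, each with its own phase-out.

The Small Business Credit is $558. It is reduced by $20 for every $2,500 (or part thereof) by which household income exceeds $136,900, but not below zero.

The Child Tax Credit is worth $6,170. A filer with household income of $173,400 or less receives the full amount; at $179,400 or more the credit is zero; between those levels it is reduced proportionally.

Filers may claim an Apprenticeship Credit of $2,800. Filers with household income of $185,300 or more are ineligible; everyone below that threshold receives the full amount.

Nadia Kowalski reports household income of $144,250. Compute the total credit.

Small Business Credit: income exceeds $136,900 by $7,350, which is 3 full-or-partial $2,500 increments; reduction = 3 × $20 = $60, leaving $498.
Child Tax Credit: $144,250 is at or below the $173,400 threshold, so the full $6,170 applies.
Apprenticeship Credit: $144,250 is below the $185,300 cutoff, so the full $2,800 applies.
Total: $498 + $6,170 + $2,800 = $9,468.

$9,468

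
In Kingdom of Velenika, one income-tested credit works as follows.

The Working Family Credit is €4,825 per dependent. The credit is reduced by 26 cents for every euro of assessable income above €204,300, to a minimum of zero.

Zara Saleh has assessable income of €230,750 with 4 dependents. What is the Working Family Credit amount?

Working Family Credit: base = 4 × €4,825 = €19,300. 26% of the €26,450 excess over €204,300 is €6,877; credit = €19,300 − €6,877 = €12,423.

€12,423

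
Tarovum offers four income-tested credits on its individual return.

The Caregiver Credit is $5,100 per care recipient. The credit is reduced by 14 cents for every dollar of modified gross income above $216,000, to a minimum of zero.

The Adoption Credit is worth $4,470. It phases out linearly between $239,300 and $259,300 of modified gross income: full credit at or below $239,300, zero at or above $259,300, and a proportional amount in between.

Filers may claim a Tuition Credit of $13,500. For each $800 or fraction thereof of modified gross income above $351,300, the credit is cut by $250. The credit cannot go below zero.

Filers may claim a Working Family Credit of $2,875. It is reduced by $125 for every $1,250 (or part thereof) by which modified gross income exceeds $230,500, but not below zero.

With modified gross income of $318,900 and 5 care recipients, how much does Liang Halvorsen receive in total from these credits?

Caregiver Credit: base = 5 × $5,100 = $25,500. 14% of the $102,900 excess over $216,000 is $14,406; credit = $25,500 − $14,406 = $11,094.
Adoption Credit: $318,900 is at or above $259,300, so the credit is $0.
Tuition Credit: $318,900 is at or below the $351,300 threshold, so the full $13,500 applies.
Working Family Credit: income exceeds $230,500 by $88,400 → 71 increments × $125 = $8,875 ≥ base, so the credit is $0.
Total: $11,094 + $0 + $13,500 + $0 = $24,594.

$24,594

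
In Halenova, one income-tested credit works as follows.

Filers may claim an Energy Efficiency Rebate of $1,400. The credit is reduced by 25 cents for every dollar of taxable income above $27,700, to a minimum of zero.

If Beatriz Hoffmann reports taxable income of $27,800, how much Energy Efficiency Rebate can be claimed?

$1,375

Energy Efficiency Rebate: 25% of the $100 excess over $27,700 is $25; credit = $1,400 − $25 = $1,375.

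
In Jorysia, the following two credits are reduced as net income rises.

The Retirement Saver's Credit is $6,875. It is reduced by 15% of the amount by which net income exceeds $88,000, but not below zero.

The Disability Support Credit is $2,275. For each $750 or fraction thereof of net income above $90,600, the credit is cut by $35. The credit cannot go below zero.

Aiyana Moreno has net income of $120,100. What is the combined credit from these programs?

$2,935

Retirement Saver's Credit: 15% of the $32,100 excess over $88,000 is $4,815; credit = $6,875 − $4,815 = $2,060.
Disability Support Credit: income exceeds $90,600 by $29,500, which is 40 full-or-partial $750 increments; reduction = 40 × $35 = $1,400, leaving $875.
Total: $2,060 + $875 = $2,935.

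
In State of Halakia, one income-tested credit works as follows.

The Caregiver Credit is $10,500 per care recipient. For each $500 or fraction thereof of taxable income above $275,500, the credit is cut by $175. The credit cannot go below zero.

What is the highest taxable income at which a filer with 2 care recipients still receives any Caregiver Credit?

Full credit = 2 × $10,500 = $21,000.
After 119 increments the reduction is 119 × $175 = $20,825, leaving $175; one more increment wipes it out. Increment 119 ends at excess 119 × $500 = $59,500, so the highest qualifying income is $275,500 + $59,500 = $335,000.

$335,000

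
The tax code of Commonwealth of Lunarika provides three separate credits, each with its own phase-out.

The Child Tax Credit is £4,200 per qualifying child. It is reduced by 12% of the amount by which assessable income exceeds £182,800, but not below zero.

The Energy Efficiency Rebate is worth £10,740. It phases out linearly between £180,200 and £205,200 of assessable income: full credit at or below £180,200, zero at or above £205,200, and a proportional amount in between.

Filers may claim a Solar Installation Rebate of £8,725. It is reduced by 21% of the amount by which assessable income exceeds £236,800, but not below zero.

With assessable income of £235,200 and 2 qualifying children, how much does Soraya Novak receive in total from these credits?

£10,837

Child Tax Credit: base = 2 × £4,200 = £8,400. 12% of the £52,400 excess over £182,800 is £6,288; credit = £8,400 − £6,288 = £2,112.
Energy Efficiency Rebate: £235,200 is at or above £205,200, so the credit is £0.
Solar Installation Rebate: £235,200 is at or below the £236,800 threshold, so the full £8,725 applies.
Total: £2,112 + £0 + £8,725 = £10,837.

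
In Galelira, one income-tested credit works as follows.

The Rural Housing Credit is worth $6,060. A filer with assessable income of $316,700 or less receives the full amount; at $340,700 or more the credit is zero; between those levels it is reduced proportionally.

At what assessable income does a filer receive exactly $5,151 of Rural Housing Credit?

$5,151 is 5,151/6,060 of the full $6,060, so 909/6,060 of the $24,000 range has been used: income = $316,700 + $24,000 × 909/6,060 = $320,300.

$320,300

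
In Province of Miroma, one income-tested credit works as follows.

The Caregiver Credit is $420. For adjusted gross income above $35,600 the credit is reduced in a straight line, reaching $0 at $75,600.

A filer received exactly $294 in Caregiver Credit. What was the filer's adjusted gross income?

$294 is 294/420 of the full $420, so 126/420 of the $40,000 range has been used: income = $35,600 + $40,000 × 126/420 = $47,600.

$47,600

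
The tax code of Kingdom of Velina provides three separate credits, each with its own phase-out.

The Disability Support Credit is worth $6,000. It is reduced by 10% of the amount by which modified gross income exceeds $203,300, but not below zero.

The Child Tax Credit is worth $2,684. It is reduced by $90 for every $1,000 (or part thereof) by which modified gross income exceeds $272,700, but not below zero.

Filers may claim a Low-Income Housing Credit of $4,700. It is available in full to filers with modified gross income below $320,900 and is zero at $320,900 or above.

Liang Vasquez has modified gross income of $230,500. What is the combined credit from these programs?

Disability Support Credit: 10% of the $27,200 excess over $203,300 is $2,720; credit = $6,000 − $2,720 = $3,280.
Child Tax Credit: $230,500 is at or below the $272,700 threshold, so the full $2,684 applies.
Low-Income Housing Credit: $230,500 is below the $320,900 cutoff, so the full $4,700 applies.
Total: $3,280 + $2,684 + $4,700 = $10,664.

$10,664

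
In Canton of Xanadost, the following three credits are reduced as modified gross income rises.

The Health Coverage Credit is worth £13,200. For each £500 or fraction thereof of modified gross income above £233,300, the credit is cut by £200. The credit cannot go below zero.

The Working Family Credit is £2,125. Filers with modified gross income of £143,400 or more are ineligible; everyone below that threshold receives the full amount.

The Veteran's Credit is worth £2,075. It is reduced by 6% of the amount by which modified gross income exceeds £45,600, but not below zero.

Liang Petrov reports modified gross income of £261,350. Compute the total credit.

£1,800

Health Coverage Credit: income exceeds £233,300 by £28,050, which is 57 full-or-partial £500 increments; reduction = 57 × £200 = £11,400, leaving £1,800.
Working Family Credit: £261,350 meets or exceeds the £143,400 cutoff, so the credit is £0.
Veteran's Credit: 6% of the £215,750 excess over £45,600 is £12,945 ≥ base, so the credit is £0.
Total: £1,800 + £0 + £0 = £1,800.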